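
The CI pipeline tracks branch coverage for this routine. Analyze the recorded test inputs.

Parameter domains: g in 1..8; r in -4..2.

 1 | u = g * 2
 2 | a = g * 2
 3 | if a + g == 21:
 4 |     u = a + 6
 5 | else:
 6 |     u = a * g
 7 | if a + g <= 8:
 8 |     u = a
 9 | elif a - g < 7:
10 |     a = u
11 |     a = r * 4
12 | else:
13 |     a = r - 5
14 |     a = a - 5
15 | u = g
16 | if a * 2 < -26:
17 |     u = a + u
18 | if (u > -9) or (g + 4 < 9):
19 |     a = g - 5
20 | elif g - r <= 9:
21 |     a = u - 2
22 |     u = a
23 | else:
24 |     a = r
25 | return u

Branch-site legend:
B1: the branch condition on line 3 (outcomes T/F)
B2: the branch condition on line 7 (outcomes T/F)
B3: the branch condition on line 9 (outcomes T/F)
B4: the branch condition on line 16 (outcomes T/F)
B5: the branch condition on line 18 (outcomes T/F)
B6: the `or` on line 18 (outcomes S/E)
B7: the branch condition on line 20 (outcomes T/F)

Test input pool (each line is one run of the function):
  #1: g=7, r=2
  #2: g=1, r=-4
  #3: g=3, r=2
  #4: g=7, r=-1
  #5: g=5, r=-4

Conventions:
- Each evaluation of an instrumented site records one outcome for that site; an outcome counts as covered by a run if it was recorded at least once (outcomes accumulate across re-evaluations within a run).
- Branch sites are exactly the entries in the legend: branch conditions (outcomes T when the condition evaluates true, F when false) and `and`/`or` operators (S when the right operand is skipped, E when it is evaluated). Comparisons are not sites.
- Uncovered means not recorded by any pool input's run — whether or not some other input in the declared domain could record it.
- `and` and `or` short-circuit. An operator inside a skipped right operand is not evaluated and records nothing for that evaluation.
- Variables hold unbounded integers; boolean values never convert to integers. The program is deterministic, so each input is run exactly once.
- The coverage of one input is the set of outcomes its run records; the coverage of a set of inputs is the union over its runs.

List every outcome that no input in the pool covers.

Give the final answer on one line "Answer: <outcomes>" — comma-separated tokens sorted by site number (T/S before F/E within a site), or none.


input #1 (g=7, r=2): covers B1=T, B2=F, B3=F, B4=F, B5=T, B6=S
input #2 (g=1, r=-4): covers B1=F, B2=T, B4=F, B5=T, B6=S
input #3 (g=3, r=2): covers B1=F, B2=F, B3=T, B4=F, B5=T, B6=S
input #4 (g=7, r=-1): covers B1=T, B2=F, B3=F, B4=F, B5=T, B6=S
input #5 (g=5, r=-4): covers B1=F, B2=F, B3=T, B4=T, B5=F, B6=E, B7=T
union over the pool: B1=T, B1=F, B2=T, B2=F, B3=T, B3=F, B4=T, B4=F, B5=T, B5=F, B6=S, B6=E, B7=T
uncovered (1 of 14): B7=F
Answer: B7=F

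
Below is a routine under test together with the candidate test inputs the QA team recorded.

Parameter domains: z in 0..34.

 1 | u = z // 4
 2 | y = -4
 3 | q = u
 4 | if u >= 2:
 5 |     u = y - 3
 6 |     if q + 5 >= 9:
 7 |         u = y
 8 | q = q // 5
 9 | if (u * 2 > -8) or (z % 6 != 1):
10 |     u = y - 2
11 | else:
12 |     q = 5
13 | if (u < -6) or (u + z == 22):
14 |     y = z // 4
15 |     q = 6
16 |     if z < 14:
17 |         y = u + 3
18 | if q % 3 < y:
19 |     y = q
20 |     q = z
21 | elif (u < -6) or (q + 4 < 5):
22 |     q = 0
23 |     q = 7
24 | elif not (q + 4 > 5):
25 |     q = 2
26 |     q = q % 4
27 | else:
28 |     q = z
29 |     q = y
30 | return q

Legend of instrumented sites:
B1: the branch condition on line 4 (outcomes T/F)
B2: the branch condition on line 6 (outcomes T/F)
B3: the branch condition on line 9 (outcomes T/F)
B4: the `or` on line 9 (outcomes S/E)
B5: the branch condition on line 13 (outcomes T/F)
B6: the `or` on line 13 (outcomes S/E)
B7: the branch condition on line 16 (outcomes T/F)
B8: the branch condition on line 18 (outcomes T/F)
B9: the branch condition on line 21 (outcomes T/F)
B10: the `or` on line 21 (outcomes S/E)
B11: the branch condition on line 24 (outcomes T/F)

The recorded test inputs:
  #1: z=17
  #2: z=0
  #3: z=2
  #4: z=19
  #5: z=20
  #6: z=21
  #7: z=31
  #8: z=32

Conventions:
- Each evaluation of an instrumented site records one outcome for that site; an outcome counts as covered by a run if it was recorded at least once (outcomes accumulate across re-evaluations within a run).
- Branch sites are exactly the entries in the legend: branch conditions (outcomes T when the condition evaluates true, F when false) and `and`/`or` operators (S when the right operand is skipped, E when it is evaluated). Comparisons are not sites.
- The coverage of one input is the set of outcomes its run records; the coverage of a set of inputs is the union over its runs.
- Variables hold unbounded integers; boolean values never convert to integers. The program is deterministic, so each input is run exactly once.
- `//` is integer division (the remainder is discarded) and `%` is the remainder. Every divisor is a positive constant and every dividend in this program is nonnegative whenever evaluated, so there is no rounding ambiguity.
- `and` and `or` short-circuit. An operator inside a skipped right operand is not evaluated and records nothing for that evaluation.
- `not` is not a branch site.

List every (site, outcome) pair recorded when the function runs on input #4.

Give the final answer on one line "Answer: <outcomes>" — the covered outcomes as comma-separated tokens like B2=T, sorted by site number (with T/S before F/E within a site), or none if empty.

Simulating input #4 (z=19) step by step:
  B1->T, B2->T, B4->E, B3->F, B6->E, B5->F, B8->F, B10->E, B9->F, B11->F
distinct outcomes covered: B1=T, B2=T, B3=F, B4=E, B5=F, B6=E, B8=F, B9=F, B10=E, B11=F

Answer: B1=T, B2=T, B3=F, B4=E, B5=F, B6=E, B8=F, B9=F, B10=E, B11=F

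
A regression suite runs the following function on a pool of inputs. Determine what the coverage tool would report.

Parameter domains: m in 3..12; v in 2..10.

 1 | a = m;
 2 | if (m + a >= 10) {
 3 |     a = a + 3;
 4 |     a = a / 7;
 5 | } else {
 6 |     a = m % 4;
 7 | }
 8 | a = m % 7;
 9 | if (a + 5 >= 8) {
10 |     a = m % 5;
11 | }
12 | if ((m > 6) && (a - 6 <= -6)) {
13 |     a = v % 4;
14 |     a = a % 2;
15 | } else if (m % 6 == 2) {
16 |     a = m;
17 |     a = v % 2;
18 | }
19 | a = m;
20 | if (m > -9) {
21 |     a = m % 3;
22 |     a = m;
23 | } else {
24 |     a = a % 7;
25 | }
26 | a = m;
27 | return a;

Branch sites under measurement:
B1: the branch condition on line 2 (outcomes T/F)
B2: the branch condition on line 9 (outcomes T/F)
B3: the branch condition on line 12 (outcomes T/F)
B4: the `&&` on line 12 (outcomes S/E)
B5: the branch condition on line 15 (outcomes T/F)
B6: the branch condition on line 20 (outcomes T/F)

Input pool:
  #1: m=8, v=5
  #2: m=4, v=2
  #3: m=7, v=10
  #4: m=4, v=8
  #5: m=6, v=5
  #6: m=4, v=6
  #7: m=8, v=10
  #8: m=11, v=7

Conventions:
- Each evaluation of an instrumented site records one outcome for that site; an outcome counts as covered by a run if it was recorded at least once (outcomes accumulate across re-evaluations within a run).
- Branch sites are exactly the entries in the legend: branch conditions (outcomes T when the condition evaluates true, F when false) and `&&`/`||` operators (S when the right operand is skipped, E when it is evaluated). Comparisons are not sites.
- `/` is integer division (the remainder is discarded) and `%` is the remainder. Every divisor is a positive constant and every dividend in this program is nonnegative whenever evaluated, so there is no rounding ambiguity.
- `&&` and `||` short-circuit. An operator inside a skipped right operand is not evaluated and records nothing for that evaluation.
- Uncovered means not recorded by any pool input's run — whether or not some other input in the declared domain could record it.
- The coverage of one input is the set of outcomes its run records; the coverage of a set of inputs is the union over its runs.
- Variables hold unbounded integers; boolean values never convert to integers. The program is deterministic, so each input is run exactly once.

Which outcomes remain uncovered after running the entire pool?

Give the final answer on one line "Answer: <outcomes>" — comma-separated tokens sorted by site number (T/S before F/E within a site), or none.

input #1, m=8, v=5: outcomes B1=T, B2=F, B3=F, B4=E, B5=T, B6=T
input #2, m=4, v=2: outcomes B1=F, B2=T, B3=F, B4=S, B5=F, B6=T
input #3, m=7, v=10: outcomes B1=T, B2=F, B3=T, B4=E, B6=T
input #4, m=4, v=8: outcomes B1=F, B2=T, B3=F, B4=S, B5=F, B6=T
input #5, m=6, v=5: outcomes B1=T, B2=T, B3=F, B4=S, B5=F, B6=T
input #6, m=4, v=6: outcomes B1=F, B2=T, B3=F, B4=S, B5=F, B6=T
input #7, m=8, v=10: outcomes B1=T, B2=F, B3=F, B4=E, B5=T, B6=T
input #8, m=11, v=7: outcomes B1=T, B2=T, B3=F, B4=E, B5=F, B6=T
union over the pool: B1=T, B1=F, B2=T, B2=F, B3=T, B3=F, B4=S, B4=E, B5=T, B5=F, B6=T
uncovered (1 of 12): B6=F

Answer: B6=F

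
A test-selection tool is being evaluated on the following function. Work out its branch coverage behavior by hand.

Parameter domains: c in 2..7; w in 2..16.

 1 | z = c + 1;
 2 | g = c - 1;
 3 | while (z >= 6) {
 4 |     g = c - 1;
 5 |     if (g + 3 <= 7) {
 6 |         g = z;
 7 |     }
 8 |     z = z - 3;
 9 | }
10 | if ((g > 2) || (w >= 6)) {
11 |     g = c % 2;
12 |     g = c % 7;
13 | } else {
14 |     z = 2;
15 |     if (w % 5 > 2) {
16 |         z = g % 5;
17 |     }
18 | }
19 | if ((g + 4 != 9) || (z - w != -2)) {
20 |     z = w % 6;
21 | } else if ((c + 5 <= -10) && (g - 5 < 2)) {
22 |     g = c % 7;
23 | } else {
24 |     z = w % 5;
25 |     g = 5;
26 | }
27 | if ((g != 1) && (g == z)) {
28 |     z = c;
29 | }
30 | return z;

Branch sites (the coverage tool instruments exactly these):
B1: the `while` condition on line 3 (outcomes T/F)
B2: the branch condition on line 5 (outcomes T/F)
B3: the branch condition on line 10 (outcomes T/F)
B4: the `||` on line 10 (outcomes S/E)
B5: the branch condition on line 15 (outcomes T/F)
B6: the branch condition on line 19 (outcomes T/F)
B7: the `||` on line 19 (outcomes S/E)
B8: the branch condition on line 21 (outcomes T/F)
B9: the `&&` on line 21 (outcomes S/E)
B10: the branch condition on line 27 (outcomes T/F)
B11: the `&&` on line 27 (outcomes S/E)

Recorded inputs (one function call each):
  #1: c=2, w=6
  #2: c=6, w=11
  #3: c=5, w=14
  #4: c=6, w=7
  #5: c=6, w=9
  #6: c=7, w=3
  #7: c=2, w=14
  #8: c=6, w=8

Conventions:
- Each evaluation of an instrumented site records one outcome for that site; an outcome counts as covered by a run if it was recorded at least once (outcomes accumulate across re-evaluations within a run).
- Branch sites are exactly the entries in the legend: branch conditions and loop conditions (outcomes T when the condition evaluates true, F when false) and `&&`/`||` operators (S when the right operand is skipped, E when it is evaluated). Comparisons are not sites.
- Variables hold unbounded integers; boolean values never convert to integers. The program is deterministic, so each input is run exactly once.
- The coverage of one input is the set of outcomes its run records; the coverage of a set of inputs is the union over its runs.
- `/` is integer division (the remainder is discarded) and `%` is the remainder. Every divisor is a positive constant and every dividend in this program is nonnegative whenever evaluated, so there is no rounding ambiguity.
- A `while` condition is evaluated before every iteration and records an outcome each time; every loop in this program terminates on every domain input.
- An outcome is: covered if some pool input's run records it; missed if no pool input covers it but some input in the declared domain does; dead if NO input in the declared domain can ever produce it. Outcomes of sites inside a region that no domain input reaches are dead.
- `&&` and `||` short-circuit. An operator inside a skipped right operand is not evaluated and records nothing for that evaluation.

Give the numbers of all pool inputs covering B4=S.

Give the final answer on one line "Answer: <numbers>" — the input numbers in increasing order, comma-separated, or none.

input #1 (c=2, w=6): does not record B4=S
input #2 (c=6, w=11): records B4=S
input #3 (c=5, w=14): records B4=S
input #4 (c=6, w=7): records B4=S
input #5 (c=6, w=9): records B4=S
input #6 (c=7, w=3): records B4=S
input #7 (c=2, w=14): does not record B4=S
input #8 (c=6, w=8): records B4=S

Answer: 2, 3, 4, 5, 6, 8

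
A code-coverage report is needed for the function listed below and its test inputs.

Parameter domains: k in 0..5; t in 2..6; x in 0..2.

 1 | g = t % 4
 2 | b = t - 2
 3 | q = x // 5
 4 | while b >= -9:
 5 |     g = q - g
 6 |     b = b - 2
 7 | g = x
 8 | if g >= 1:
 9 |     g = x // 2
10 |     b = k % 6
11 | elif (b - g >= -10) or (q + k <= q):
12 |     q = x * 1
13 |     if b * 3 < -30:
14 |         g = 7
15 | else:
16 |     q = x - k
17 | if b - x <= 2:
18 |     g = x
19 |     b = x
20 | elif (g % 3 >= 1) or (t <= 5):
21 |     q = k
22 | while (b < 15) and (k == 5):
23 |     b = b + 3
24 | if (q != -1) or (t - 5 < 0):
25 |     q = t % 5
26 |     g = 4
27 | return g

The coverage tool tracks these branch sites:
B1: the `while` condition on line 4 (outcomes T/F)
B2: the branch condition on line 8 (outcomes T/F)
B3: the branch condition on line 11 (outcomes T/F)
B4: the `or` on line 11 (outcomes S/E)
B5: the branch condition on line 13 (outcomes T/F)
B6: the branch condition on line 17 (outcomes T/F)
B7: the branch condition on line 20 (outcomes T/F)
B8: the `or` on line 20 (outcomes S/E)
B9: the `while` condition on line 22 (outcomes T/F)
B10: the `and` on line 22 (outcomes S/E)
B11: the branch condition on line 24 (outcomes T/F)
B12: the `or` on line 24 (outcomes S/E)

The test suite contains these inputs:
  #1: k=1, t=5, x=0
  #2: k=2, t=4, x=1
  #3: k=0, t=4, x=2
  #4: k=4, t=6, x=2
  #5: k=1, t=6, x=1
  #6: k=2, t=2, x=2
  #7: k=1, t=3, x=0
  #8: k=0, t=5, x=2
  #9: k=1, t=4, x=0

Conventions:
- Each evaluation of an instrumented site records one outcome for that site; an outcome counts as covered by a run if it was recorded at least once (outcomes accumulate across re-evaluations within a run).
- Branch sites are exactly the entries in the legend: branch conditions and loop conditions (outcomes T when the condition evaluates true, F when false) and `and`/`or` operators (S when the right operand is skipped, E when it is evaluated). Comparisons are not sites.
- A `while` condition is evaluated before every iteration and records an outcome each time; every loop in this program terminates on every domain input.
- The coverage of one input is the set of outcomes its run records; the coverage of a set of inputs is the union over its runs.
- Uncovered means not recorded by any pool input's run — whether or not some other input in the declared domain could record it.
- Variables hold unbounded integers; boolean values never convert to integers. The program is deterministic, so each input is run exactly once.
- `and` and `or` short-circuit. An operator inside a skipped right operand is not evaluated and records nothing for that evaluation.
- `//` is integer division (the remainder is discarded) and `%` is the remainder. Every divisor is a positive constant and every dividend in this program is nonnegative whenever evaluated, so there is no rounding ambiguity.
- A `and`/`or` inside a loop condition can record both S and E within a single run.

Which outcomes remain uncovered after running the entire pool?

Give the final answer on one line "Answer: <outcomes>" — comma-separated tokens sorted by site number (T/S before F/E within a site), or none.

input #1, k=1, t=5, x=0: outcomes B1=T, B1=F, B2=F, B3=F, B4=E, B6=T, B9=F, B10=E, B11=F, B12=E
input #2, k=2, t=4, x=1: outcomes B1=T, B1=F, B2=T, B6=T, B9=F, B10=E, B11=T, B12=S
input #3, k=0, t=4, x=2: outcomes B1=T, B1=F, B2=T, B6=T, B9=F, B10=E, B11=T, B12=S
input #4, k=4, t=6, x=2: outcomes B1=T, B1=F, B2=T, B6=T, B9=F, B10=E, B11=T, B12=S
input #5, k=1, t=6, x=1: outcomes B1=T, B1=F, B2=T, B6=T, B9=F, B10=E, B11=T, B12=S
input #6, k=2, t=2, x=2: outcomes B1=T, B1=F, B2=T, B6=T, B9=F, B10=E, B11=T, B12=S
input #7, k=1, t=3, x=0: outcomes B1=T, B1=F, B2=F, B3=F, B4=E, B6=T, B9=F, B10=E, B11=T, B12=E
input #8, k=0, t=5, x=2: outcomes B1=T, B1=F, B2=T, B6=T, B9=F, B10=E, B11=T, B12=S
input #9, k=1, t=4, x=0: outcomes B1=T, B1=F, B2=F, B3=T, B4=S, B5=F, B6=T, B9=F, B10=E, B11=T, B12=S
union over the pool: B1=T, B1=F, B2=T, B2=F, B3=T, B3=F, B4=S, B4=E, B5=F, B6=T, B9=F, B10=E, B11=T, B11=F, B12=S, B12=E
uncovered (8 of 24): B5=T, B6=F, B7=T, B7=F, B8=S, B8=E, B9=T, B10=S

Answer: B5=T, B6=F, B7=T, B7=F, B8=S, B8=E, B9=T, B10=S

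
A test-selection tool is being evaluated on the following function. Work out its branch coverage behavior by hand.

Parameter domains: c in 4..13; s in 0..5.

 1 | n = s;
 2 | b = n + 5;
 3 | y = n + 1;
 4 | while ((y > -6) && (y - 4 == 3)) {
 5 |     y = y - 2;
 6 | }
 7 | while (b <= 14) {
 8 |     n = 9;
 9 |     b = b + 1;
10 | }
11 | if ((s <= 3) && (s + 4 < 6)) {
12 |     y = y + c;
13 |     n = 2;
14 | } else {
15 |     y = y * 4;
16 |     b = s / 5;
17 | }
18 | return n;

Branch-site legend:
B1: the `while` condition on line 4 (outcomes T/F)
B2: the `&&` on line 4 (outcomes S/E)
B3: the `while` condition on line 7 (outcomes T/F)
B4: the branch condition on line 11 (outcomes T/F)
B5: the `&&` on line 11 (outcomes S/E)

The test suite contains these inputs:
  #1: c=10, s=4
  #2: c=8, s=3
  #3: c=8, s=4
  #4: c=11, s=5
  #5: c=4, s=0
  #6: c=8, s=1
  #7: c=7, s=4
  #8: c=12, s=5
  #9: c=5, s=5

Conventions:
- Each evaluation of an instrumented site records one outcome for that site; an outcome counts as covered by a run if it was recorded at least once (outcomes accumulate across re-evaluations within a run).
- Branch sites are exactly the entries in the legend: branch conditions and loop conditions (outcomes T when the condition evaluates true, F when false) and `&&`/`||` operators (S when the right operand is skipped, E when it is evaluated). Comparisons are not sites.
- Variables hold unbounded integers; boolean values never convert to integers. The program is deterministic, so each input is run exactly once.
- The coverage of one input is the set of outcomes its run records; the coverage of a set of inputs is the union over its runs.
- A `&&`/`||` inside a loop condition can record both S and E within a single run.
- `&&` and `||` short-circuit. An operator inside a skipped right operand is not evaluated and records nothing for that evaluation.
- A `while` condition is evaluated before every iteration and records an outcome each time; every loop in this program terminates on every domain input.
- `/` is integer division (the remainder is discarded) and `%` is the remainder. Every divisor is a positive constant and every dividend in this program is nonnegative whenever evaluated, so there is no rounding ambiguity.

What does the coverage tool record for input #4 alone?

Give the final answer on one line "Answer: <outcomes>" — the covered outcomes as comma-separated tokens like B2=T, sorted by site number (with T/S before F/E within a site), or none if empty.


Tracing the run of input #4 (c=11, s=5):
  B2->E, B1->F, B3->T, B3->T, B3->T, B3->T, B3->T, B3->F, B5->S, B4->F
collecting distinct outcomes: B1=F, B2=E, B3=T, B3=F, B4=F, B5=S
Answer: B1=F, B2=E, B3=T, B3=F, B4=F, B5=S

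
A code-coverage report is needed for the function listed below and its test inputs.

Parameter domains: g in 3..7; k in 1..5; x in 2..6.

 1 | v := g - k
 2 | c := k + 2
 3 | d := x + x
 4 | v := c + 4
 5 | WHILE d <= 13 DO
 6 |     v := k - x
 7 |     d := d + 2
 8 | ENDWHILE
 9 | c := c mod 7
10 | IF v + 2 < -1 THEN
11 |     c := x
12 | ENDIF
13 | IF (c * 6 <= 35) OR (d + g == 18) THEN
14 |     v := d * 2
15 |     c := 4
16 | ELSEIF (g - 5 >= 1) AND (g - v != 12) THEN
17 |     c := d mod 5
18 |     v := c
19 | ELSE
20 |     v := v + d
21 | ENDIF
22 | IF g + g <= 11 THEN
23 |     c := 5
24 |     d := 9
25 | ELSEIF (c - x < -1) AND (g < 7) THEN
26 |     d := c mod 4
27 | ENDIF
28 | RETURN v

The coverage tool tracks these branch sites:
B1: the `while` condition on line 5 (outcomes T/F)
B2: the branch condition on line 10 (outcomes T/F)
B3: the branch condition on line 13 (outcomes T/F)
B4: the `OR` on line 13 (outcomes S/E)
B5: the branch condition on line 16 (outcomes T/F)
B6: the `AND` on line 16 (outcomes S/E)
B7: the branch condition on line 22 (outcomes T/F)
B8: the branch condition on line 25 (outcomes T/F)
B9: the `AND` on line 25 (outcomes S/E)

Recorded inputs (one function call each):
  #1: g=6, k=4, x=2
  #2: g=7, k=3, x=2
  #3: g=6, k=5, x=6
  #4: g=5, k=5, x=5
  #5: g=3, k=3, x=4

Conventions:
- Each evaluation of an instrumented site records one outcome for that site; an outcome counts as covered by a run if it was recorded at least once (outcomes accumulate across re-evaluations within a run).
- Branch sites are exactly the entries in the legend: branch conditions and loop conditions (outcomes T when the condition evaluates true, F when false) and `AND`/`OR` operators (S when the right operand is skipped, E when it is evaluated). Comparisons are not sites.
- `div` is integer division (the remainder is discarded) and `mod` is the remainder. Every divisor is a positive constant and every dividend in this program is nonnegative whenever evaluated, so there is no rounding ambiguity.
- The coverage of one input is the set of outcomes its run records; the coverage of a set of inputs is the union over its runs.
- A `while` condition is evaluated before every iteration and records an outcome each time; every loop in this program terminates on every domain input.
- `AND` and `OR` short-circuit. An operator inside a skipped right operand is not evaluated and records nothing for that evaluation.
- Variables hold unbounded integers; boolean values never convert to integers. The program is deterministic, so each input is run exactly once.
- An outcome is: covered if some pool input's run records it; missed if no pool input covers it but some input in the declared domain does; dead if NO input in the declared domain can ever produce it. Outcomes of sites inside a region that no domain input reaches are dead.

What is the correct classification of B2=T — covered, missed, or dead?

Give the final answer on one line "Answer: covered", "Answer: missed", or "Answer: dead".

no pool input records B2=T
but domain input (g=3, k=1, x=5) does record it -> reachable, so missed

Answer: missed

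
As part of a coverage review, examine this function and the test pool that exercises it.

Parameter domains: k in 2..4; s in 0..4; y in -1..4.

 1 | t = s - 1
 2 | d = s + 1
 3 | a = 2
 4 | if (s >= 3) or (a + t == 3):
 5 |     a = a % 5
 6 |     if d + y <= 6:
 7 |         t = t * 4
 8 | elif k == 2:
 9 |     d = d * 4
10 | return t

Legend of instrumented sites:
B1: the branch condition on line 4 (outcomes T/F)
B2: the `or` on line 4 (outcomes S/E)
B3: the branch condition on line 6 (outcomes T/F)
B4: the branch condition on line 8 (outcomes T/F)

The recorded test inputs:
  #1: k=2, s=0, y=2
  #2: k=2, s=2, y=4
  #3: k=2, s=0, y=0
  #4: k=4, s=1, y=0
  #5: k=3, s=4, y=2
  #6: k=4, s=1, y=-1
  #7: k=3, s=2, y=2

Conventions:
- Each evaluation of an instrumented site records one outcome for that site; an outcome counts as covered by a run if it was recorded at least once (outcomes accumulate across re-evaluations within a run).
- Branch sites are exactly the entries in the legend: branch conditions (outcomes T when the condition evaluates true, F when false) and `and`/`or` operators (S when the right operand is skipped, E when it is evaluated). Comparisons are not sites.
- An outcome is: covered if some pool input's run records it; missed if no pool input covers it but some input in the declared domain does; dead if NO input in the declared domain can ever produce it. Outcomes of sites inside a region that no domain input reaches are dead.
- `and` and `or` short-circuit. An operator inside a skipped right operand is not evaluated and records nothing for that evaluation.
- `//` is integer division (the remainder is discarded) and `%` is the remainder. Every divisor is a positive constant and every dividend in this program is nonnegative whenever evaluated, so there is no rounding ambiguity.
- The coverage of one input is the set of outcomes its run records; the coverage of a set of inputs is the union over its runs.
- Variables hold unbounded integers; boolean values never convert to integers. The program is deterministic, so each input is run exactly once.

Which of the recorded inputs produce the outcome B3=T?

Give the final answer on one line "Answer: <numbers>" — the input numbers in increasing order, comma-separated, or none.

input #1 (k=2, s=0, y=2): misses B3=T
input #2 (k=2, s=2, y=4): misses B3=T
input #3 (k=2, s=0, y=0): misses B3=T
input #4 (k=4, s=1, y=0): misses B3=T
input #5 (k=3, s=4, y=2): misses B3=T
input #6 (k=4, s=1, y=-1): misses B3=T
input #7 (k=3, s=2, y=2): covers B3=T

Answer: 7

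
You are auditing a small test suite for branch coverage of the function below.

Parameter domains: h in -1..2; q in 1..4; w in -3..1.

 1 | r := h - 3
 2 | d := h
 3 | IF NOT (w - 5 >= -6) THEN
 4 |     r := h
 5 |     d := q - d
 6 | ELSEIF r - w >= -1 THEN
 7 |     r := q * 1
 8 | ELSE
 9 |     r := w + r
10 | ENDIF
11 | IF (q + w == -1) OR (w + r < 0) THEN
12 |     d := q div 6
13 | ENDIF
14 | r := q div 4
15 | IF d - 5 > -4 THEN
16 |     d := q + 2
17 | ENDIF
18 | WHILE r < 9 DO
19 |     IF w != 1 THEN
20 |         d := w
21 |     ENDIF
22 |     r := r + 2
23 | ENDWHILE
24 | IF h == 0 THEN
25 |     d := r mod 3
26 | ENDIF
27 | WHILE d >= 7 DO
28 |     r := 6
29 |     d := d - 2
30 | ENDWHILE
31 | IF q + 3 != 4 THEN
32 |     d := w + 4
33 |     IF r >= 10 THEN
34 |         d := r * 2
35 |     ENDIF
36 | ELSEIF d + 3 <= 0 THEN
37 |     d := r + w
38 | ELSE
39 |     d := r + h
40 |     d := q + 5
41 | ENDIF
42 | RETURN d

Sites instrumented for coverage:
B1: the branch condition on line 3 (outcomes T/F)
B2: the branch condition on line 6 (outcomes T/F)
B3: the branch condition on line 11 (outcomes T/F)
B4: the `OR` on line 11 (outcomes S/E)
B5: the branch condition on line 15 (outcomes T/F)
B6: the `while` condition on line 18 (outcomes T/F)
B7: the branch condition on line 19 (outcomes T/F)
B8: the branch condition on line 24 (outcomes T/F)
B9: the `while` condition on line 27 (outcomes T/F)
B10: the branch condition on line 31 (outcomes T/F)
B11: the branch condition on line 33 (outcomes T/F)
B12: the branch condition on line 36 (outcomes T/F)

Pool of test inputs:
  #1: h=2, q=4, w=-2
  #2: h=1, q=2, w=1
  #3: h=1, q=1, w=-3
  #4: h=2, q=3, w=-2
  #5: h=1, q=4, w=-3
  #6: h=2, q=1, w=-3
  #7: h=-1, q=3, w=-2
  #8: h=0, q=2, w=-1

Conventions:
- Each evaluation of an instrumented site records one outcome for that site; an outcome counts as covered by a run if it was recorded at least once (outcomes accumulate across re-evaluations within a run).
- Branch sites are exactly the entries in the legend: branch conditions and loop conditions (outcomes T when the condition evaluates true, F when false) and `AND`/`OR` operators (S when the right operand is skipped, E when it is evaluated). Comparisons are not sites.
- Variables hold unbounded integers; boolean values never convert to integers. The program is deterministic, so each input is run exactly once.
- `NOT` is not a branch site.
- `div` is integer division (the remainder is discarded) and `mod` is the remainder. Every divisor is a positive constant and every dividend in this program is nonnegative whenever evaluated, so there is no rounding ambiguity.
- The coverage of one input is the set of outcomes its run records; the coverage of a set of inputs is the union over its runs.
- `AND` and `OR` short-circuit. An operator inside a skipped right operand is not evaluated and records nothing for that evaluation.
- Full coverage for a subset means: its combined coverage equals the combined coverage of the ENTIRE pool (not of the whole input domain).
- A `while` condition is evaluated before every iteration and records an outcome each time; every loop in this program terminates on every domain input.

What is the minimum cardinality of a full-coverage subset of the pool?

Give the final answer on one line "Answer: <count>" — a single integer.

run #1 (h=2, q=4, w=-2) runs B1->T, B4->E, B3->F, B5->T, B6->T, B7->T, B6->T, B7->T, B6->T, B7->T, B6->T, B7->T, B6->F, B8->F, ...; records B1=T, B3=F, B4=E, B5=T, B6=T, B6=F, B7=T, B8=F, B9=F, B10=T, B11=F
run #2 (h=1, q=2, w=1) runs B1->F, B2->F, B4->E, B3->F, B5->F, B6->T, B7->F, B6->T, B7->F, B6->T, B7->F, B6->T, B7->F, B6->T, ...; records B1=F, B2=F, B3=F, B4=E, B5=F, B6=T, B6=F, B7=F, B8=F, B9=F, B10=T, B11=T
run #3 (h=1, q=1, w=-3) runs B1->T, B4->E, B3->T, B5->F, B6->T, B7->T, B6->T, B7->T, B6->T, B7->T, B6->T, B7->T, B6->T, B7->T, ...; records B1=T, B3=T, B4=E, B5=F, B6=T, B6=F, B7=T, B8=F, B9=F, B10=F, B12=T
run #4 (h=2, q=3, w=-2) runs B1->T, B4->E, B3->F, B5->F, B6->T, B7->T, B6->T, B7->T, B6->T, B7->T, B6->T, B7->T, B6->T, B7->T, ...; records B1=T, B3=F, B4=E, B5=F, B6=T, B6=F, B7=T, B8=F, B9=F, B10=T, B11=T
run #5 (h=1, q=4, w=-3) runs B1->T, B4->E, B3->T, B5->F, B6->T, B7->T, B6->T, B7->T, B6->T, B7->T, B6->T, B7->T, B6->F, B8->F, ...; records B1=T, B3=T, B4=E, B5=F, B6=T, B6=F, B7=T, B8=F, B9=F, B10=T, B11=F
run #6 (h=2, q=1, w=-3) runs B1->T, B4->E, B3->T, B5->F, B6->T, B7->T, B6->T, B7->T, B6->T, B7->T, B6->T, B7->T, B6->T, B7->T, ...; records B1=T, B3=T, B4=E, B5=F, B6=T, B6=F, B7=T, B8=F, B9=F, B10=F, B12=T
run #7 (h=-1, q=3, w=-2) runs B1->T, B4->E, B3->T, B5->F, B6->T, B7->T, B6->T, B7->T, B6->T, B7->T, B6->T, B7->T, B6->T, B7->T, ...; records B1=T, B3=T, B4=E, B5=F, B6=T, B6=F, B7=T, B8=F, B9=F, B10=T, B11=T
run #8 (h=0, q=2, w=-1) runs B1->F, B2->F, B4->E, B3->T, B5->F, B6->T, B7->T, B6->T, B7->T, B6->T, B7->T, B6->T, B7->T, B6->T, ...; records B1=F, B2=F, B3=T, B4=E, B5=F, B6=T, B6=F, B7=T, B8=T, B9=F, B10=T, B11=T
the full pool covers 20 outcomes: B1=T, B1=F, B2=F, B3=T, B3=F, B4=E, B5=T, B5=F, B6=T, B6=F, B7=T, B7=F, B8=T, B8=F, B9=F, B10=T, B10=F, B11=T, B11=F, B12=T
size 1 is not enough: best union over all size-1 subsets is 12/20
size 2 is not enough: best union over all size-2 subsets is 17/20
size 3 is not enough: best union over all size-3 subsets is 19/20
inputs {1, 2, 3, 8} (size 4) cover everything; no size-4 subset with a lexicographically smaller index list covers all 20

Answer: 4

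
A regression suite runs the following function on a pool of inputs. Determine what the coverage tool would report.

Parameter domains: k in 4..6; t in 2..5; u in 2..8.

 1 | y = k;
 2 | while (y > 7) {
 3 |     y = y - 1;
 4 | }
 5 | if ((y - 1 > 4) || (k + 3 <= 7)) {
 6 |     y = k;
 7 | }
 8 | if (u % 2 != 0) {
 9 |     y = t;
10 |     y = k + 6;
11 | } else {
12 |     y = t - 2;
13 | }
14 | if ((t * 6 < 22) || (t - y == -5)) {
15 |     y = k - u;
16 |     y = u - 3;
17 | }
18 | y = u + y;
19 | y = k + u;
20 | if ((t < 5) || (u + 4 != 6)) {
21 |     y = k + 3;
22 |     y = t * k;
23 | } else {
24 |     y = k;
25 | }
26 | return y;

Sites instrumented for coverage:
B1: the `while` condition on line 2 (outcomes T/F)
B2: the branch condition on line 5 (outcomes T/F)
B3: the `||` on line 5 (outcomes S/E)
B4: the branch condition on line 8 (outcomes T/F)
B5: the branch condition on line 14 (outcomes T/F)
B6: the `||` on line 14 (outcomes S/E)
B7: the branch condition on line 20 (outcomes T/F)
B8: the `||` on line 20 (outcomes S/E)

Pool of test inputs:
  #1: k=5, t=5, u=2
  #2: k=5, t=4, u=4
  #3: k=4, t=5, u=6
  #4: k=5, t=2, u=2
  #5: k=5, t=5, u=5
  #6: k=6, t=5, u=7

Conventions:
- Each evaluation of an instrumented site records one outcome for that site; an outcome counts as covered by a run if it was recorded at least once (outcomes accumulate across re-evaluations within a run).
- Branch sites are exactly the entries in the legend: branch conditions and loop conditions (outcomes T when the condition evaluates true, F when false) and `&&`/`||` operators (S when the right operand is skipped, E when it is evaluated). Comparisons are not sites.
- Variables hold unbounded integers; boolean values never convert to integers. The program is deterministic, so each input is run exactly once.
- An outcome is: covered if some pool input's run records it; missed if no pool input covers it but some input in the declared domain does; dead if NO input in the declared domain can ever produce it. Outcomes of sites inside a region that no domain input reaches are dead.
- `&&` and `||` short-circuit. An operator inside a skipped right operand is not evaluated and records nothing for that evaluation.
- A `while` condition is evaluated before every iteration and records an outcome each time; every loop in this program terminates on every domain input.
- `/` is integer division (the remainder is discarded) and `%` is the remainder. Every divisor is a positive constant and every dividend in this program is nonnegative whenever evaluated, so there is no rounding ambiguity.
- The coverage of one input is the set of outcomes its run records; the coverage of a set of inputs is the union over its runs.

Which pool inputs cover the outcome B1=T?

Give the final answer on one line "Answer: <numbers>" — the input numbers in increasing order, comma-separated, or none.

input #1 (k=5, t=5, u=2): does not produce B1=T
input #2 (k=5, t=4, u=4): does not produce B1=T
input #3 (k=4, t=5, u=6): does not produce B1=T
input #4 (k=5, t=2, u=2): does not produce B1=T
input #5 (k=5, t=5, u=5): does not produce B1=T
input #6 (k=6, t=5, u=7): does not produce B1=T

Answer: none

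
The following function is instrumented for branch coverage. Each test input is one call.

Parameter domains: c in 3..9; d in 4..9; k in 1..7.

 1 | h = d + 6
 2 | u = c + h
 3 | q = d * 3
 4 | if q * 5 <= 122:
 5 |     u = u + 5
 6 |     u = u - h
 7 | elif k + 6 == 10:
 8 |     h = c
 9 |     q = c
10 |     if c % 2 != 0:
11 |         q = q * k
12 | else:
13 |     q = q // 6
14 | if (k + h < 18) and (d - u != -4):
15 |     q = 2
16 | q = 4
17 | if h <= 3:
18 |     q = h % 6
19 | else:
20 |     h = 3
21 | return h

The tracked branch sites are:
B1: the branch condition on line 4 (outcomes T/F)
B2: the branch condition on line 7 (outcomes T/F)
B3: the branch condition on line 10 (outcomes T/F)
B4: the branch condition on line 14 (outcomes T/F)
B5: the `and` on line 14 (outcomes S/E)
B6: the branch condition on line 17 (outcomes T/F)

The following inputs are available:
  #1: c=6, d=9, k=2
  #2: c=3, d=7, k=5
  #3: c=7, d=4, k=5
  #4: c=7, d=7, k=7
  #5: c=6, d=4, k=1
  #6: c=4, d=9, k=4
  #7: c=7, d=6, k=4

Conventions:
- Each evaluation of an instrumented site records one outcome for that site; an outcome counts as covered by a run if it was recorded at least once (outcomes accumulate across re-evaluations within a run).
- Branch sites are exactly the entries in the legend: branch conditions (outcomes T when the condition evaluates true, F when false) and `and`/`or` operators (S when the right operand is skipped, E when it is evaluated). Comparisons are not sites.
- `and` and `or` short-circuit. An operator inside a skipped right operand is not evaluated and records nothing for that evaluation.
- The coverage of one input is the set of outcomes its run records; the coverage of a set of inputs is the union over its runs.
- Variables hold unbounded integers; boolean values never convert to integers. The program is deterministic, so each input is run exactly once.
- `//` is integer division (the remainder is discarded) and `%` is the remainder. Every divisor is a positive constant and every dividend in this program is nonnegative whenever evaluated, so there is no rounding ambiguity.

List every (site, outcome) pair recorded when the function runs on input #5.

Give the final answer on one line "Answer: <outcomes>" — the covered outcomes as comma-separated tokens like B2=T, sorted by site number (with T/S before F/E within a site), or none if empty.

Simulating input #5 (c=6, d=4, k=1) step by step:
  B1->T, B5->E, B4->T, B6->F
as a set, this run covers: B1=T, B4=T, B5=E, B6=F

Answer: B1=T, B4=T, B5=E, B6=F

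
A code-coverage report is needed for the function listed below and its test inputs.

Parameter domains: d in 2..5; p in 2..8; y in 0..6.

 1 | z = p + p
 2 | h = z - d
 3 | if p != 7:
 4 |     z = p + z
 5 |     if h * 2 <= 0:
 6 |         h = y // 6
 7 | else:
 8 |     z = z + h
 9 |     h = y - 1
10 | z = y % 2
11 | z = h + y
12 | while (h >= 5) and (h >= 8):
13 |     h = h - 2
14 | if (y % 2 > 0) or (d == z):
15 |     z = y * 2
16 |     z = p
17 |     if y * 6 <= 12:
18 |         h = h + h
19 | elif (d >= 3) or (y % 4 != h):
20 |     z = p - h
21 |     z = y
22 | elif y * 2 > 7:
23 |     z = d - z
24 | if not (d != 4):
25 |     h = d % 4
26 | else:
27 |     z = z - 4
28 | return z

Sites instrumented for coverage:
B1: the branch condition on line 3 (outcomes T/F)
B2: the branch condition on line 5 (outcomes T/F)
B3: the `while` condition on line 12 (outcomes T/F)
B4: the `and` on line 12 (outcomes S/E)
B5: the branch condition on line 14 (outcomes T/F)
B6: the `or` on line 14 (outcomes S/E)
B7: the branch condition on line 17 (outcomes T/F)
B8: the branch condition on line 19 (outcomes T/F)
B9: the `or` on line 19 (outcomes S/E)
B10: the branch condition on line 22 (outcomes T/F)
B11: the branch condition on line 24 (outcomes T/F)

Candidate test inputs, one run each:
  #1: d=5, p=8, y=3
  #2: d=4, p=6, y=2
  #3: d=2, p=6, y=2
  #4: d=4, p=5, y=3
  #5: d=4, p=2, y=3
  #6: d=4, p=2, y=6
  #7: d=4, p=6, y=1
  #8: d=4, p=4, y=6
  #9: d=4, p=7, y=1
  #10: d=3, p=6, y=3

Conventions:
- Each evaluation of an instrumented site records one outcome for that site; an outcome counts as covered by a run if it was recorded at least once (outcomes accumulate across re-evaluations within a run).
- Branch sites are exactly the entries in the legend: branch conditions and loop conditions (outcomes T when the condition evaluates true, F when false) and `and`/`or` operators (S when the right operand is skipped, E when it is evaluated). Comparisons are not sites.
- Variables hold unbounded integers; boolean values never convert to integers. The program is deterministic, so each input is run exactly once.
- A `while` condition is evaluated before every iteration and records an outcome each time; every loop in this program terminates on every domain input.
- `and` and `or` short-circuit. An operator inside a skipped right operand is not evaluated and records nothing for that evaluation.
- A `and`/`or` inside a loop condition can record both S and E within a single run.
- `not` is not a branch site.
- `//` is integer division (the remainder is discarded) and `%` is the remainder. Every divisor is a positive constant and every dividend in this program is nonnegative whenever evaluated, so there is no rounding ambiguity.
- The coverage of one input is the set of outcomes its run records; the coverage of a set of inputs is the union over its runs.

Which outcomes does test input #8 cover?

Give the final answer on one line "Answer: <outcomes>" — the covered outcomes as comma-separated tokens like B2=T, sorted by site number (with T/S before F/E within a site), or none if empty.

Running input #8 (d=4, p=4, y=6), event by event:
  B1->T, B2->F, B4->S, B3->F, B6->E, B5->F, B9->S, B8->T, B11->T
collecting distinct outcomes: B1=T, B2=F, B3=F, B4=S, B5=F, B6=E, B8=T, B9=S, B11=T

Answer: B1=T, B2=F, B3=F, B4=S, B5=F, B6=E, B8=T, B9=S, B11=T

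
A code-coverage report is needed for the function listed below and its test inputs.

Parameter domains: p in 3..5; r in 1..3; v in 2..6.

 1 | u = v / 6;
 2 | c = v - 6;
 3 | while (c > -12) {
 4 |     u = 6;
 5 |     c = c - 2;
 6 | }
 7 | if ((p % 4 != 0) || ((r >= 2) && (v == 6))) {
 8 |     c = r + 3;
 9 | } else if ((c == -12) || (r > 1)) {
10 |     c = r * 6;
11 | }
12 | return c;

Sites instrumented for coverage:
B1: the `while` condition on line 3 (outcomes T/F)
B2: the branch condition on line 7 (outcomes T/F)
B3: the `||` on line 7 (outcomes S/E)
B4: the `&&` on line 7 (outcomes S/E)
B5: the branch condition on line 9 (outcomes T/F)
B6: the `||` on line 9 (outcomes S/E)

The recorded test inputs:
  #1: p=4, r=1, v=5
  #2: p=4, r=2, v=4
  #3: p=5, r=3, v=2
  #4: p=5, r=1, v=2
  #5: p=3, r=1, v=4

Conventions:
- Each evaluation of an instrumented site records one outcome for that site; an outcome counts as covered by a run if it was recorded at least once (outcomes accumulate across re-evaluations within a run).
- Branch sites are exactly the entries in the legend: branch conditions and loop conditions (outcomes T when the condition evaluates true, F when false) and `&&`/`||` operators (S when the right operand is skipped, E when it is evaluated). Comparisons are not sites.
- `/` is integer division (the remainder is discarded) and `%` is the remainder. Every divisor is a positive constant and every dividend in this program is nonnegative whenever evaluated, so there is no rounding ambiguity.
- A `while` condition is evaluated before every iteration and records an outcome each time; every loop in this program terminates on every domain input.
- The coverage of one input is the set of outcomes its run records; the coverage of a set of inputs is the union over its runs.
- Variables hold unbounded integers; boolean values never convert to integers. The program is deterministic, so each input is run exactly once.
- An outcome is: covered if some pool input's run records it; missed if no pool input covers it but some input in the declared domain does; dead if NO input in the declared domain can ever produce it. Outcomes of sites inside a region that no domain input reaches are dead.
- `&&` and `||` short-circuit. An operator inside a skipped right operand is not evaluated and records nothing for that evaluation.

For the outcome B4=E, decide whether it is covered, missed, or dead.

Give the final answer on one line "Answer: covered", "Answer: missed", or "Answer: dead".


B4=E is recorded by pool input(s) 2 -> covered
Answer: covered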